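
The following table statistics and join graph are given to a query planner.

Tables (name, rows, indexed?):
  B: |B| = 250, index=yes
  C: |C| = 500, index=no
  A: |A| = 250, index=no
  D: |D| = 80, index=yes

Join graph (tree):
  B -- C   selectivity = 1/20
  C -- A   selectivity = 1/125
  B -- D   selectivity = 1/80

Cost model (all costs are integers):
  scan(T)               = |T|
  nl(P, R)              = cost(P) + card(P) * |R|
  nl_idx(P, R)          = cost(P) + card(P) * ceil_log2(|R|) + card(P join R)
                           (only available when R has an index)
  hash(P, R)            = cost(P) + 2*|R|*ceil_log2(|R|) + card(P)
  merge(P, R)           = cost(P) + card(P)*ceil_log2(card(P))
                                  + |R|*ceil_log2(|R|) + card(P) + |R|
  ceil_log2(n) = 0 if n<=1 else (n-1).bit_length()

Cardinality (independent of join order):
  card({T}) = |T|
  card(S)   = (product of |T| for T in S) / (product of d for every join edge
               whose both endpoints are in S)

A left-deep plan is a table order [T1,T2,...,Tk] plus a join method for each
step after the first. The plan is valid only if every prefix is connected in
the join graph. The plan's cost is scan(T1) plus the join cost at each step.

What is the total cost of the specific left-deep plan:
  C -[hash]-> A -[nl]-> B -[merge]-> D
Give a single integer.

443140

step 1: scan C: cost=500, card=500
step 2: join A via hash
    card(P join A) = 500*250/(125) = 1000
    cost = 500 + 2*250*8 + 500 = 5000
step 3: join B via nl
    card(P join B) = 1000*250/(20) = 12500
    cost = 5000 + 1000*250 = 255000
step 4: join D via merge
    card(P join D) = 12500*80/(80) = 12500
    cost = 255000 + 12500*14 + 80*7 + 12500 + 80 = 443140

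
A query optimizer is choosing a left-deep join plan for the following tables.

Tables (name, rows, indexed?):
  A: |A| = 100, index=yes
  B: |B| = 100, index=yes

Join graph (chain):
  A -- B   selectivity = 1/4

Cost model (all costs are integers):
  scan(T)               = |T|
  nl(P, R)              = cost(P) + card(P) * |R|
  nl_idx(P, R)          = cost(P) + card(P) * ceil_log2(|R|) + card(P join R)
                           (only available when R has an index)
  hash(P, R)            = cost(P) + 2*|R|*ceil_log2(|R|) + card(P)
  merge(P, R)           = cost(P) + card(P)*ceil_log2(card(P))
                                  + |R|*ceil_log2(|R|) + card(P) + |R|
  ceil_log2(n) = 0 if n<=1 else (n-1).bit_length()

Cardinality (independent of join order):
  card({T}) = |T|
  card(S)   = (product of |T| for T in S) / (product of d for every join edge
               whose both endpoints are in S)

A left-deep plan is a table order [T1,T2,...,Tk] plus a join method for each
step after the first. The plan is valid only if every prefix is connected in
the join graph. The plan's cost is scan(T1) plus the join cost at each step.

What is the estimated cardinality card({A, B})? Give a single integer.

Tables in S: A(100), B(100)
Edges inside S: A-B(d=4)
numerator = 100 * 100 = 10000
denominator = 4 = 4
card(S) = 10000 / 4 = 2500

2500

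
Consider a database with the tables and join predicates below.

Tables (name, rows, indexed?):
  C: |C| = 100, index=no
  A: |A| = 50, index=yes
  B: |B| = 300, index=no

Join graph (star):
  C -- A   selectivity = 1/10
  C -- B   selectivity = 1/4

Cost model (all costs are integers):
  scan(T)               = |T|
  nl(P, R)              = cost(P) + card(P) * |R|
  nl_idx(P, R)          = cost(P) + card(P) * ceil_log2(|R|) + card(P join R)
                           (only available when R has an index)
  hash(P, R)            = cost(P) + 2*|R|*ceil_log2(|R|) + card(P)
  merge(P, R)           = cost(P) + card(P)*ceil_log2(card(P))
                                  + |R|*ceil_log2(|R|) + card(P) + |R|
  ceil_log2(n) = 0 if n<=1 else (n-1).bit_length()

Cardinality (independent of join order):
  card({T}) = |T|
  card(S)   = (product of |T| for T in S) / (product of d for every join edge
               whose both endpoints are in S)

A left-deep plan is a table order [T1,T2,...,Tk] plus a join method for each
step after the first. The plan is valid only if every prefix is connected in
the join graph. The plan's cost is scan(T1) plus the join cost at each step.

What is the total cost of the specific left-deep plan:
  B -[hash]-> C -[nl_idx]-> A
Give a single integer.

step 1: scan B: cost=300, card=300
step 2: join C via hash
    card(P join C) = 300*100/(4) = 7500
    cost = 300 + 2*100*7 + 300 = 2000
step 3: join A via nl_idx
    card(P join A) = 7500*50/(10) = 37500
    cost = 2000 + 7500*6 + 37500 = 84500

84500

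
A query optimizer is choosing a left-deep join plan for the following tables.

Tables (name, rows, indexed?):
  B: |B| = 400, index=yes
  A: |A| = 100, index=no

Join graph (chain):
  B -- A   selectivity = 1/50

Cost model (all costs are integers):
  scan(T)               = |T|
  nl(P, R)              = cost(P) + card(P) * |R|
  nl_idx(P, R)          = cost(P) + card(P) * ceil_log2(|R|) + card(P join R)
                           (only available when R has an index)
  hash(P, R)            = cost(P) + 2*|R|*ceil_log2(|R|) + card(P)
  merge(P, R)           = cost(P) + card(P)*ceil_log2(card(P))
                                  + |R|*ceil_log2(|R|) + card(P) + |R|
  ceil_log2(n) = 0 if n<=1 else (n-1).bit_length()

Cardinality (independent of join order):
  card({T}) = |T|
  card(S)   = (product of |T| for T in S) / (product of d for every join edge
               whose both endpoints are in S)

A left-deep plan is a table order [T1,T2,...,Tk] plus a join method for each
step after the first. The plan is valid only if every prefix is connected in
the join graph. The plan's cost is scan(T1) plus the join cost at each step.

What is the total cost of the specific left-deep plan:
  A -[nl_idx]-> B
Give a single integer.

1800

step 1: scan A: cost=100, card=100
step 2: join B via nl_idx
    card(P join B) = 100*400/(50) = 800
    cost = 100 + 100*9 + 800 = 1800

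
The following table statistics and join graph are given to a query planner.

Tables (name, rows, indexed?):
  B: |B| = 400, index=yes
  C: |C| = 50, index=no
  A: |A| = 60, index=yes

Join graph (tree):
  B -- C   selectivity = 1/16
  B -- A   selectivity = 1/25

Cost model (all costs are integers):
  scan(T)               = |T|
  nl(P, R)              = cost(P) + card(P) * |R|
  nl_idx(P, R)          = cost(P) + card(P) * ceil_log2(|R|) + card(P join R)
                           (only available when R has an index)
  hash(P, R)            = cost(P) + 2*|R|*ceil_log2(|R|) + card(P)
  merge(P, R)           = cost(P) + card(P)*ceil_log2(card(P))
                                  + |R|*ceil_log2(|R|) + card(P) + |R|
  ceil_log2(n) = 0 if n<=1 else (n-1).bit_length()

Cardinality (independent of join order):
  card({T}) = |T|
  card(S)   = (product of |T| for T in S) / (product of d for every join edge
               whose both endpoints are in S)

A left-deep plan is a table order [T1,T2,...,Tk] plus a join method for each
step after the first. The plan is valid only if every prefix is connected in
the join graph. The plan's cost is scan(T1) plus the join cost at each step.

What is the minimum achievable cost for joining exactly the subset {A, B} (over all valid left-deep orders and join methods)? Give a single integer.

1520

Selinger DP over subsets of {A,B}:
  {B}: scan cost=400, card=400
  {A}: scan cost=60, card=60
  {AB}: card=960; try (A,hash)→1520, (B,nl_idx)→1560, (A,nl_idx)→3760, (B,merge)→4480, (A,merge)→4820, (B,hash)→7320 …(+2); best=1520 via (A,hash)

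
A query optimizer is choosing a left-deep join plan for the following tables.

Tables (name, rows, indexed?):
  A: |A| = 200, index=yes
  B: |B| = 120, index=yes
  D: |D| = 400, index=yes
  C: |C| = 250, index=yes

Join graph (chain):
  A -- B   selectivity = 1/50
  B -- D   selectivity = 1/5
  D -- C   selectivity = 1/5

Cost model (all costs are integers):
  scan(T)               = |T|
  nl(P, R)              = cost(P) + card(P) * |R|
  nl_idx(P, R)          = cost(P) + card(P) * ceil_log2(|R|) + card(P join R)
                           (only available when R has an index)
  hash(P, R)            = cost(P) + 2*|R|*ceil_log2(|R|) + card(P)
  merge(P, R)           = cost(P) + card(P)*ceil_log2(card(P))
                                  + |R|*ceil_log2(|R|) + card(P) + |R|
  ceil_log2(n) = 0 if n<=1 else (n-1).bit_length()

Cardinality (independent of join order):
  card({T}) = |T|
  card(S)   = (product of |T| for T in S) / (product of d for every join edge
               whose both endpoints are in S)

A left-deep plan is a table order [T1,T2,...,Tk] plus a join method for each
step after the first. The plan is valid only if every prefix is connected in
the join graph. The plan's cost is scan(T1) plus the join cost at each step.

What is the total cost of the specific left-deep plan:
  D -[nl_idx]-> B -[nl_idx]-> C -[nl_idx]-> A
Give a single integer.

6329600

step 1: scan D: cost=400, card=400
step 2: join B via nl_idx
    card(P join B) = 400*120/(5) = 9600
    cost = 400 + 400*7 + 9600 = 12800
step 3: join C via nl_idx
    card(P join C) = 9600*250/(5) = 480000
    cost = 12800 + 9600*8 + 480000 = 569600
step 4: join A via nl_idx
    card(P join A) = 480000*200/(50) = 1920000
    cost = 569600 + 480000*8 + 1920000 = 6329600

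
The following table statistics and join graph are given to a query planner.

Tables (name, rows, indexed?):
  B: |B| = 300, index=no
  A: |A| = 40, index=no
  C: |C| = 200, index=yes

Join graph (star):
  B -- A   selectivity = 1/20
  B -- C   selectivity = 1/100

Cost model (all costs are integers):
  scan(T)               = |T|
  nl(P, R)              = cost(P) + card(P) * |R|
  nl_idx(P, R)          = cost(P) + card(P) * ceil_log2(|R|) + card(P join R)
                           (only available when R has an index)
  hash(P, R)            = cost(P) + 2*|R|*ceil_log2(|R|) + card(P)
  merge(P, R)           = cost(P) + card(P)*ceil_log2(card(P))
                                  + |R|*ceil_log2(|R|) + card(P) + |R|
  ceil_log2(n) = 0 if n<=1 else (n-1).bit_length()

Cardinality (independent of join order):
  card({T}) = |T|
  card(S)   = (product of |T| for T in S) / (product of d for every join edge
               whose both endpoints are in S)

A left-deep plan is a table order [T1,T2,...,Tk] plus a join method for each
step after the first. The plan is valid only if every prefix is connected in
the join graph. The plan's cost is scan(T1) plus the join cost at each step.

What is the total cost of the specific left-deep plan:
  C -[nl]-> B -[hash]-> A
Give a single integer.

step 1: scan C: cost=200, card=200
step 2: join B via nl
    card(P join B) = 200*300/(100) = 600
    cost = 200 + 200*300 = 60200
step 3: join A via hash
    card(P join A) = 600*40/(20) = 1200
    cost = 60200 + 2*40*6 + 600 = 61280

61280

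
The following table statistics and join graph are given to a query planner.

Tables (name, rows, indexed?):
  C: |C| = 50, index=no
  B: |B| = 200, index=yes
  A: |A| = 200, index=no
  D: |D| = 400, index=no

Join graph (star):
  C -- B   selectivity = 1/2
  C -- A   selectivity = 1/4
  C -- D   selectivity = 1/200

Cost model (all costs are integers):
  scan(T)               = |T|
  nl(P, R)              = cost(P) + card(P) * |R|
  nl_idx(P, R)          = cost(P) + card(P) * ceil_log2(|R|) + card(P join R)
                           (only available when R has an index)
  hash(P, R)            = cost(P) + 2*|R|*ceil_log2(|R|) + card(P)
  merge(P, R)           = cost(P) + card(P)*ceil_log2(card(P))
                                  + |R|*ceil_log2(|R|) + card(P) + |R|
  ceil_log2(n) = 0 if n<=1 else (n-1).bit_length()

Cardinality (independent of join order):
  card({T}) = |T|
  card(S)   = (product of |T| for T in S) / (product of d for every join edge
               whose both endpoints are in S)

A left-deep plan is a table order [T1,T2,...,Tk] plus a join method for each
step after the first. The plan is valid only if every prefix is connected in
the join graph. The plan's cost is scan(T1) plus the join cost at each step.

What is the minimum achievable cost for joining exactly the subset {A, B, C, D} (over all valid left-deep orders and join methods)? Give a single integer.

Selinger DP over subsets of {A,B,C,D}:
  {C}: scan cost=50, card=50
  {B}: scan cost=200, card=200
  {A}: scan cost=200, card=200
  {D}: scan cost=400, card=400
  {BC}: card=5000; try (C,hash)→1000, (B,merge)→2200, (C,merge)→2350, (B,hash)→3300, (B,nl_idx)→5450, (B,nl)→10050 …(+1); best=1000 via (C,hash)
  {AC}: card=2500; try (C,hash)→1000, (A,merge)→2200, (C,merge)→2350, (A,hash)→3300, (A,nl)→10050, (C,nl)→10200; best=1000 via (C,hash)
  {CD}: card=100; try (C,hash)→1400, (D,merge)→4400, (C,merge)→4750, (D,hash)→7300, (D,nl)→20050, (C,nl)→20400; best=1400 via (C,hash)
  {ABC}: card=250000; try (B,hash)→6700, (A,hash)→9200, (B,merge)→35300, (A,merge)→72800, (B,nl_idx)→271000, (B,nl)→501000 …(+1); best=6700 via (B,hash)
  {BCD}: card=10000; try (B,merge)→4000, (B,hash)→4700, (B,nl_idx)→12200, (D,hash)→13200, (B,nl)→21400, (D,merge)→75000 …(+1); best=4000 via (B,merge)
  {ACD}: card=5000; try (A,merge)→4000, (A,hash)→4700, (D,hash)→10700, (A,nl)→21400, (D,merge)→37500, (D,nl)→1001000; best=4000 via (A,merge)
  {ABCD}: card=500000; try (B,hash)→12200, (A,hash)→17200, (B,merge)→75800, (A,merge)→155800, (D,hash)→263900, (B,nl_idx)→544000 …(+4); best=12200 via (B,hash)

12200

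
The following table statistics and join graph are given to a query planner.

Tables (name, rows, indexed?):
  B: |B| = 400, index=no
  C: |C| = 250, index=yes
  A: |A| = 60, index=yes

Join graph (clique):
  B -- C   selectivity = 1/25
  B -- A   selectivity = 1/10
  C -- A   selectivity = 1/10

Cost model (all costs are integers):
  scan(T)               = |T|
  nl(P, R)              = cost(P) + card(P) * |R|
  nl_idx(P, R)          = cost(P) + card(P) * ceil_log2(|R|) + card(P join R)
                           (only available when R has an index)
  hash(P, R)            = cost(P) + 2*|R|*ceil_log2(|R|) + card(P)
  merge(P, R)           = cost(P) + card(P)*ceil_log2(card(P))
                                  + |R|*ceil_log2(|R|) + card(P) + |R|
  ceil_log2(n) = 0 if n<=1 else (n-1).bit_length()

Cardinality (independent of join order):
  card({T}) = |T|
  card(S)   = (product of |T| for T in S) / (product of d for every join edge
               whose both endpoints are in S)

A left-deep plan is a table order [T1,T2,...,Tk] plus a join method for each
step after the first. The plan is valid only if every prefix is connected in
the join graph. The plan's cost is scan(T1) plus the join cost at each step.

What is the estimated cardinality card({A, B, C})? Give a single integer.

Tables in S: A(60), B(400), C(250)
Edges inside S: B-C(d=25), B-A(d=10), C-A(d=10)
numerator = 60 * 400 * 250 = 6000000
denominator = 25 * 10 * 10 = 2500
card(S) = 6000000 / 2500 = 2400

2400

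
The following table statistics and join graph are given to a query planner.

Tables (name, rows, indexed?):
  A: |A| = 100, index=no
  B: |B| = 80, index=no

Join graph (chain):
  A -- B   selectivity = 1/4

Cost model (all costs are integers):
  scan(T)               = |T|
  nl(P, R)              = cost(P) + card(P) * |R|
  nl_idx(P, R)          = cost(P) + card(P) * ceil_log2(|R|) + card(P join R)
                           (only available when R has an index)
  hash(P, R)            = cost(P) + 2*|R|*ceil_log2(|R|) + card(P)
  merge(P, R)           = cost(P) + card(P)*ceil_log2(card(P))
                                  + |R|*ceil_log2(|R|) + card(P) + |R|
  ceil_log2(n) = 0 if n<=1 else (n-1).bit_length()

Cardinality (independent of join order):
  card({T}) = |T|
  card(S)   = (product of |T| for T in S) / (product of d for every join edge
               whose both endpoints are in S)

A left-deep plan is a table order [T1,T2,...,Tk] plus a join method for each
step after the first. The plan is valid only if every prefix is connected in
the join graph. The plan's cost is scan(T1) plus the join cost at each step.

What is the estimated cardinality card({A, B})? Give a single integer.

2000

Tables in S: A(100), B(80)
Edges inside S: A-B(d=4)
numerator = 100 * 80 = 8000
denominator = 4 = 4
card(S) = 8000 / 4 = 2000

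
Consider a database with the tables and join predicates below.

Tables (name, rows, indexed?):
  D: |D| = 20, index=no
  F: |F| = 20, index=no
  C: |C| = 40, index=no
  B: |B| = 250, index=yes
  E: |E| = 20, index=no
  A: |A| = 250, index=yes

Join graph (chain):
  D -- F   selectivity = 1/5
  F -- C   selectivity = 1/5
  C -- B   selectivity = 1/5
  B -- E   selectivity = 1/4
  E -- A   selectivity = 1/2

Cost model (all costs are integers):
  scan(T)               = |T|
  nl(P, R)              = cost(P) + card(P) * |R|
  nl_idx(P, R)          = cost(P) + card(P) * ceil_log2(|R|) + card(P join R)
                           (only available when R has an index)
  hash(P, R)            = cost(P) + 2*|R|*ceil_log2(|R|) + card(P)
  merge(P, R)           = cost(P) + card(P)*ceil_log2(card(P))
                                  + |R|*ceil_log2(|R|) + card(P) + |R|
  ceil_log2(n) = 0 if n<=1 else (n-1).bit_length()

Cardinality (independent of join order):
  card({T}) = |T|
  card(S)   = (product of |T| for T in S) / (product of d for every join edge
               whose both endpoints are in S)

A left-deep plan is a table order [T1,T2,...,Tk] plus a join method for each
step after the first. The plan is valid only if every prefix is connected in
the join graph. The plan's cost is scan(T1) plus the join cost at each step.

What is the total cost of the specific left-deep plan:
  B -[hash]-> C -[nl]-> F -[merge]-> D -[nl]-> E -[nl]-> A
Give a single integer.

step 1: scan B: cost=250, card=250
step 2: join C via hash
    card(P join C) = 250*40/(5) = 2000
    cost = 250 + 2*40*6 + 250 = 980
step 3: join F via nl
    card(P join F) = 2000*20/(5) = 8000
    cost = 980 + 2000*20 = 40980
step 4: join D via merge
    card(P join D) = 8000*20/(5) = 32000
    cost = 40980 + 8000*13 + 20*5 + 8000 + 20 = 153100
step 5: join E via nl
    card(P join E) = 32000*20/(4) = 160000
    cost = 153100 + 32000*20 = 793100
step 6: join A via nl
    card(P join A) = 160000*250/(2) = 20000000
    cost = 793100 + 160000*250 = 40793100

40793100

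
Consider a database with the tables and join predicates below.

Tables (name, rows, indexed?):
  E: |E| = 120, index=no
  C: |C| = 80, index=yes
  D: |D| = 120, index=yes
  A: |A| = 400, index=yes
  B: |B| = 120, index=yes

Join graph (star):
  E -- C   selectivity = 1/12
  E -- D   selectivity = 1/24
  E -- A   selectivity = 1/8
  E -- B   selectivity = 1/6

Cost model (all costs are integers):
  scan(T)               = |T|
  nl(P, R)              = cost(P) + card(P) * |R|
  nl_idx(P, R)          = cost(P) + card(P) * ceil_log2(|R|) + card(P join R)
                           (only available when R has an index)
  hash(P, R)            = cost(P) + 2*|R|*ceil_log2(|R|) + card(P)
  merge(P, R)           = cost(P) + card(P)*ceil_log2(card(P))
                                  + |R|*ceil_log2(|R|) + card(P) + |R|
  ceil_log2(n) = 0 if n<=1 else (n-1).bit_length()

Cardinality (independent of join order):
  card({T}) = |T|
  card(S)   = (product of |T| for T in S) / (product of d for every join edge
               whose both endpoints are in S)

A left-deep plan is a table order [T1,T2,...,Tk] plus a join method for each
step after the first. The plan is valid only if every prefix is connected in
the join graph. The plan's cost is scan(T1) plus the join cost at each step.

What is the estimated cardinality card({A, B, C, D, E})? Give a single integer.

4000000

Tables in S: A(400), B(120), C(80), D(120), E(120)
Edges inside S: E-C(d=12), E-D(d=24), E-A(d=8), E-B(d=6)
numerator = 400 * 120 * 80 * 120 * 120 = 55296000000
denominator = 12 * 24 * 8 * 6 = 13824
card(S) = 55296000000 / 13824 = 4000000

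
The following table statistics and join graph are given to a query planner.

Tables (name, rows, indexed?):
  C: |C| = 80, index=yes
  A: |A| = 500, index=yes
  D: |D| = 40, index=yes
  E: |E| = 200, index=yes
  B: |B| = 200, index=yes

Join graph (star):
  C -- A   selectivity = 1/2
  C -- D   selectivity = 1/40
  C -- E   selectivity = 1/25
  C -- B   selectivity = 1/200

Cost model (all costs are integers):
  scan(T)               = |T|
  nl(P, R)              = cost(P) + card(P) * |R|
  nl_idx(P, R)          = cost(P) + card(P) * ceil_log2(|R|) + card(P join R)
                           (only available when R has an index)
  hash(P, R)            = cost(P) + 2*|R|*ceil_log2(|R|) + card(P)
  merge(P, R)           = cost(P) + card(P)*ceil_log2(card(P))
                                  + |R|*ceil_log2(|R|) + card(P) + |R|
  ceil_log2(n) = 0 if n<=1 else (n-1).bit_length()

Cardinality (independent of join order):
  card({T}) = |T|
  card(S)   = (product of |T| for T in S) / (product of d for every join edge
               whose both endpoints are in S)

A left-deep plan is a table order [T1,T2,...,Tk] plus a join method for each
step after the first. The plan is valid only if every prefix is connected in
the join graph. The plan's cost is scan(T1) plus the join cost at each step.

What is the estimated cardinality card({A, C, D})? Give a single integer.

Tables in S: A(500), C(80), D(40)
Edges inside S: C-A(d=2), C-D(d=40)
numerator = 500 * 80 * 40 = 1600000
denominator = 2 * 40 = 80
card(S) = 1600000 / 80 = 20000

20000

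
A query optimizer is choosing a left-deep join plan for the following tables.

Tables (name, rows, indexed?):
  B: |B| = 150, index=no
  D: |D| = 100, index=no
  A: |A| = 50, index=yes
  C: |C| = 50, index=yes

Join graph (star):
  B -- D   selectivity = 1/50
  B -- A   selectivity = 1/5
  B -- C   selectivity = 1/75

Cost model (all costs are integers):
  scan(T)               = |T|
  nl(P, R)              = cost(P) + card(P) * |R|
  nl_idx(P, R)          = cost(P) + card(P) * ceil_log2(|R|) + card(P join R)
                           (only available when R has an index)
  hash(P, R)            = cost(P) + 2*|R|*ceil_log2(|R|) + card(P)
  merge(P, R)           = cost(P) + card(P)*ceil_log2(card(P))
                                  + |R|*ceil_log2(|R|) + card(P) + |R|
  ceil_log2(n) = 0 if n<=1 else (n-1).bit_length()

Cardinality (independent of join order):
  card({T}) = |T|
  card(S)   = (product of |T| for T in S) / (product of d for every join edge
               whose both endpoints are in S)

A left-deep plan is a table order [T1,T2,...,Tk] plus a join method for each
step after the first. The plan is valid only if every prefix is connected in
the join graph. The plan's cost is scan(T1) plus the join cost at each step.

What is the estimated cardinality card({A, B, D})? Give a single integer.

Tables in S: A(50), B(150), D(100)
Edges inside S: B-D(d=50), B-A(d=5)
numerator = 50 * 150 * 100 = 750000
denominator = 50 * 5 = 250
card(S) = 750000 / 250 = 3000

3000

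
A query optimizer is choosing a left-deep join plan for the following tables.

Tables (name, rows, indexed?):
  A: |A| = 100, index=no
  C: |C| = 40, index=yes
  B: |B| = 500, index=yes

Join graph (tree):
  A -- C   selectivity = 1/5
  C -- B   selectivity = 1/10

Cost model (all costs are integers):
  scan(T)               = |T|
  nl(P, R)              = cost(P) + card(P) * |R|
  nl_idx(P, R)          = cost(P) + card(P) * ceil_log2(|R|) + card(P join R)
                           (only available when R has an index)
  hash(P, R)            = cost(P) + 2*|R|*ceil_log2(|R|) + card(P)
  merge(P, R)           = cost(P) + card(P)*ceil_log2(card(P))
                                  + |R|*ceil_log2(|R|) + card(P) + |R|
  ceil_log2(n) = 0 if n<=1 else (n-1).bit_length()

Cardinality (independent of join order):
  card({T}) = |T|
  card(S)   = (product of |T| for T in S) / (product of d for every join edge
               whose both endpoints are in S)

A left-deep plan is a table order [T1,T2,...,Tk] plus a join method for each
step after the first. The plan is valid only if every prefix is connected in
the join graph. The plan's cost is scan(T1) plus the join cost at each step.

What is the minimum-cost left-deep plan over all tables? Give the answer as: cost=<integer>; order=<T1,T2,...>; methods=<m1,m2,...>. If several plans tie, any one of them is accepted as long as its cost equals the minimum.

cost=4880; order=B,C,A; methods=hash,hash

Selinger DP (subsets sized 1..n):
  {A}: scan cost=100, card=100
  {C}: scan cost=40, card=40
  {B}: scan cost=500, card=500
  {AC}: card=800; try (C,hash)→680, (A,merge)→1120, (C,merge)→1180, (A,hash)→1480, (C,nl_idx)→1500, (A,nl)→4040 …(+1); best=680 via (C,hash)
  {BC}: card=2000; try (C,hash)→1480, (B,nl_idx)→2400, (B,merge)→5320, (C,nl_idx)→5500, (C,merge)→5780, (B,hash)→9080 …(+2); best=1480 via (C,hash)
  {ABC}: card=40000; try (A,hash)→4880, (B,hash)→10480, (B,merge)→14480, (A,merge)→26280, (B,nl_idx)→47880, (A,nl)→201480 …(+1); best=4880 via (A,hash)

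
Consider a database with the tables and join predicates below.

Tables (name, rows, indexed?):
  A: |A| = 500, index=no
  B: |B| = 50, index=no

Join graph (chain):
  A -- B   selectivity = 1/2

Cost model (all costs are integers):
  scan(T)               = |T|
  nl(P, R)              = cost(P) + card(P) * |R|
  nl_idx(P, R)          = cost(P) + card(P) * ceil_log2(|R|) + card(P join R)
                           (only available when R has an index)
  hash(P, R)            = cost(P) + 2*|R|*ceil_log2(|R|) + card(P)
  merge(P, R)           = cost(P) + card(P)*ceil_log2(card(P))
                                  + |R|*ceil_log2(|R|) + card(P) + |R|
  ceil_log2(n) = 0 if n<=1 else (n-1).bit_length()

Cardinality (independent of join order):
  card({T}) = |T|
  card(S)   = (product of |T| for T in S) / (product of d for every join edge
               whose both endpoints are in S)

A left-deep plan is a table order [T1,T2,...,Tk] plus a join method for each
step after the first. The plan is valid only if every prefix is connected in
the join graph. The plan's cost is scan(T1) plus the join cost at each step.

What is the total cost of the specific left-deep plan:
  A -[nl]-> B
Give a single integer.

step 1: scan A: cost=500, card=500
step 2: join B via nl
    card(P join B) = 500*50/(2) = 12500
    cost = 500 + 500*50 = 25500

25500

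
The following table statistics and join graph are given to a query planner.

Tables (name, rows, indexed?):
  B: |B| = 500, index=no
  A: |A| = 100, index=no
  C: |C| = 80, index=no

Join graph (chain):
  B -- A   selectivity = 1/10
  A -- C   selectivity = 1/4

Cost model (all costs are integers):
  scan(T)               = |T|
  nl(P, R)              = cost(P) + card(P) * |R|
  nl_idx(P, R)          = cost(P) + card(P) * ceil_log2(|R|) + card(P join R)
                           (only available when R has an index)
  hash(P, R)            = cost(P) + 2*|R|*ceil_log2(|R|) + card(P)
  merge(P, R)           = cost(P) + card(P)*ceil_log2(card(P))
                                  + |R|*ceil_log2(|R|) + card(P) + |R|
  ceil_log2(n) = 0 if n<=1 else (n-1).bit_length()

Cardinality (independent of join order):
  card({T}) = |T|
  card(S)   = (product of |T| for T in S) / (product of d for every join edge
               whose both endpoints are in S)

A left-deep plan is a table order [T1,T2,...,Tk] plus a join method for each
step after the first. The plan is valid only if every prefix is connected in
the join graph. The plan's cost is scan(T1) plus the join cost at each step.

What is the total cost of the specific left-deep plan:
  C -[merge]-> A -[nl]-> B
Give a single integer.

1001520

step 1: scan C: cost=80, card=80
step 2: join A via merge
    card(P join A) = 80*100/(4) = 2000
    cost = 80 + 80*7 + 100*7 + 80 + 100 = 1520
step 3: join B via nl
    card(P join B) = 2000*500/(10) = 100000
    cost = 1520 + 2000*500 = 1001520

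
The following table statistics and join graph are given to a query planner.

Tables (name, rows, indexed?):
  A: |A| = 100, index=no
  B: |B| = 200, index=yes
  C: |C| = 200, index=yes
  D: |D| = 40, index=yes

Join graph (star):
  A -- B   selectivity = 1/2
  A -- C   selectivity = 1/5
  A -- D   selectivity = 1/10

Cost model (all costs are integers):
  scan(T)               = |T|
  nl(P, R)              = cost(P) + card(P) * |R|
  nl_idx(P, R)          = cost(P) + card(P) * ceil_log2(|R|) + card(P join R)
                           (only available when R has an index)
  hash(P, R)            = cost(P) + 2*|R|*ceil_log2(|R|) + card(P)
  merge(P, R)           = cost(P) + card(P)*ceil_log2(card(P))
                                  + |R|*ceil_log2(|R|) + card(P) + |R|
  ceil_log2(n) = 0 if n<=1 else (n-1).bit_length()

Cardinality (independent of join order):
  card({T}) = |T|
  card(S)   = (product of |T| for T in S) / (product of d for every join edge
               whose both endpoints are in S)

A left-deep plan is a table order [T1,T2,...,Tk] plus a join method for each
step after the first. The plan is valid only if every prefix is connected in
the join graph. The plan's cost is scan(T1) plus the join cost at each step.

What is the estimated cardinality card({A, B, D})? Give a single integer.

Tables in S: A(100), B(200), D(40)
Edges inside S: A-B(d=2), A-D(d=10)
numerator = 100 * 200 * 40 = 800000
denominator = 2 * 10 = 20
card(S) = 800000 / 20 = 40000

40000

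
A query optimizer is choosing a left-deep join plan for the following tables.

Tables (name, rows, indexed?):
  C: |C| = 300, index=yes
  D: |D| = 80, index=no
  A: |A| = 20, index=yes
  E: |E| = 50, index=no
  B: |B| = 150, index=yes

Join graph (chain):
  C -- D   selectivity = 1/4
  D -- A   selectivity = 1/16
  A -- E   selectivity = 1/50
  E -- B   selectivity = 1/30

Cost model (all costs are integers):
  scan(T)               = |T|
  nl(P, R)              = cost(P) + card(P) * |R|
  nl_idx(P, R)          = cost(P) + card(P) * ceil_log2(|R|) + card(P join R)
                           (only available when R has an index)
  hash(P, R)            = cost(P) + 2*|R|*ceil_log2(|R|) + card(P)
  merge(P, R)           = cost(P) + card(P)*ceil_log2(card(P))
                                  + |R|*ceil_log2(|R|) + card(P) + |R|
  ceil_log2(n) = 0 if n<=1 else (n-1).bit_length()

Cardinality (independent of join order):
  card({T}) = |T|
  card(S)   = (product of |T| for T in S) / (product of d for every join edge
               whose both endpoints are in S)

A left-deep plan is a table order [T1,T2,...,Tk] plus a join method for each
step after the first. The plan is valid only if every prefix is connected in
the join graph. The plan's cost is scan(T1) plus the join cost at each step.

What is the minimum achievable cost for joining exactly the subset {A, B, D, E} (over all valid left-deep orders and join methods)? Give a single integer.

1780

Selinger DP over subsets of {A,B,D,E}:
  {D}: scan cost=80, card=80
  {A}: scan cost=20, card=20
  {E}: scan cost=50, card=50
  {B}: scan cost=150, card=150
  {AD}: card=100; try (A,hash)→360, (A,nl_idx)→580, (D,merge)→780, (A,merge)→840, (D,hash)→1160, (D,nl)→1620 …(+1); best=360 via (A,hash)
  {AE}: card=20; try (A,hash)→300, (A,nl_idx)→320, (E,merge)→490, (A,merge)→520, (E,hash)→640, (E,nl)→1020 …(+1); best=300 via (A,hash)
  {BE}: card=250; try (B,nl_idx)→700, (E,hash)→900, (B,merge)→1750, (E,merge)→1850, (B,hash)→2500, (B,nl)→7550 …(+1); best=700 via (B,nl_idx)
  {ADE}: card=100; try (E,hash)→1060, (D,merge)→1060, (D,hash)→1440, (E,merge)→1510, (D,nl)→1900, (E,nl)→5360; best=1060 via (E,hash)
  {ABE}: card=100; try (B,nl_idx)→560, (A,hash)→1150, (B,merge)→1770, (A,nl_idx)→2050, (B,hash)→2720, (A,merge)→3070 …(+2); best=560 via (B,nl_idx)
  {ABDE}: card=500; try (D,hash)→1780, (D,merge)→2000, (B,nl_idx)→2360, (B,merge)→3210, (B,hash)→3560, (D,nl)→8560 …(+1); best=1780 via (D,hash)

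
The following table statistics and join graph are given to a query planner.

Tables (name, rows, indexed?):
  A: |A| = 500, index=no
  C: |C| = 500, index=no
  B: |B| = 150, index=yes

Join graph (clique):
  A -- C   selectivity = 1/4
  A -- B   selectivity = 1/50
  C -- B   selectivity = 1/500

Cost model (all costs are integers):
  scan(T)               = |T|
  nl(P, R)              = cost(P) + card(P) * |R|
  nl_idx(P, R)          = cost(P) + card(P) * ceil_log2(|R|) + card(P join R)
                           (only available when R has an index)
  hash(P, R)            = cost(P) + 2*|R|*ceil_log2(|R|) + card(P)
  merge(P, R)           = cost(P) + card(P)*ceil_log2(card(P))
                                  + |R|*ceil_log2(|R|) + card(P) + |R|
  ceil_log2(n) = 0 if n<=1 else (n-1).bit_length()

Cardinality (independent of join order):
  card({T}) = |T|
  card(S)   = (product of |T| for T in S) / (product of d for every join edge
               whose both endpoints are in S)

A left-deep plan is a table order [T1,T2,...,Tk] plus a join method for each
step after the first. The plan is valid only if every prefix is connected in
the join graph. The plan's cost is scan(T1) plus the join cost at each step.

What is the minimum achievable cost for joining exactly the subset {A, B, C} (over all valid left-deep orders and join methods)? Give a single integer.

Selinger DP over subsets of {A,B,C}:
  {A}: scan cost=500, card=500
  {C}: scan cost=500, card=500
  {B}: scan cost=150, card=150
  {AC}: card=62500; try (C,hash)→10000, (A,hash)→10000, (C,merge)→10500, (A,merge)→10500, (C,nl)→250500, (A,nl)→250500; best=10000 via (C,hash)
  {AB}: card=1500; try (B,hash)→3400, (B,nl_idx)→6000, (A,merge)→6500, (B,merge)→6850, (A,hash)→9300, (A,nl)→75150 …(+1); best=3400 via (B,hash)
  {BC}: card=150; try (B,hash)→3400, (B,nl_idx)→4650, (C,merge)→6500, (B,merge)→6850, (C,hash)→9300, (C,nl)→75150 …(+1); best=3400 via (B,hash)
  {ABC}: card=375; try (A,merge)→9750, (A,hash)→12550, (C,hash)→13900, (C,merge)→26400, (B,hash)→74900, (A,nl)→78400 …(+4); best=9750 via (A,merge)

9750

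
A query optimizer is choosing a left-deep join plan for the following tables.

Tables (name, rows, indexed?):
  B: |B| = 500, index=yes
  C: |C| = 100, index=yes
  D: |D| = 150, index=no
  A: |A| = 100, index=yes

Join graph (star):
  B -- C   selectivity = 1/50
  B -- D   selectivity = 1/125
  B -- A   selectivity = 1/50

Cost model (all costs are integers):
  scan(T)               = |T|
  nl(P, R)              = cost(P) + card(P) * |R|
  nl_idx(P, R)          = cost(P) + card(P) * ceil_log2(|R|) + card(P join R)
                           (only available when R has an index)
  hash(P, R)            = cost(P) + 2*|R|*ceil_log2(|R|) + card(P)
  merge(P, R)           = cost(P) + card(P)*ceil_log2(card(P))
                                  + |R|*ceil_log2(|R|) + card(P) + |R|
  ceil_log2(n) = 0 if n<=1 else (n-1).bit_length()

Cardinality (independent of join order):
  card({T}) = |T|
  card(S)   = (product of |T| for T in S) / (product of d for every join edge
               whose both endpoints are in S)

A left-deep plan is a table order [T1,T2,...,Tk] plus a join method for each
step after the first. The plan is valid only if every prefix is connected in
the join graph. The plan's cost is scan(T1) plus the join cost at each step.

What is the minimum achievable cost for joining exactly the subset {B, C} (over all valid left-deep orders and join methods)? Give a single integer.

2000

Selinger DP over subsets of {B,C}:
  {B}: scan cost=500, card=500
  {C}: scan cost=100, card=100
  {BC}: card=1000; try (B,nl_idx)→2000, (C,hash)→2400, (C,nl_idx)→5000, (B,merge)→5900, (C,merge)→6300, (B,hash)→9200 …(+2); best=2000 via (B,nl_idx)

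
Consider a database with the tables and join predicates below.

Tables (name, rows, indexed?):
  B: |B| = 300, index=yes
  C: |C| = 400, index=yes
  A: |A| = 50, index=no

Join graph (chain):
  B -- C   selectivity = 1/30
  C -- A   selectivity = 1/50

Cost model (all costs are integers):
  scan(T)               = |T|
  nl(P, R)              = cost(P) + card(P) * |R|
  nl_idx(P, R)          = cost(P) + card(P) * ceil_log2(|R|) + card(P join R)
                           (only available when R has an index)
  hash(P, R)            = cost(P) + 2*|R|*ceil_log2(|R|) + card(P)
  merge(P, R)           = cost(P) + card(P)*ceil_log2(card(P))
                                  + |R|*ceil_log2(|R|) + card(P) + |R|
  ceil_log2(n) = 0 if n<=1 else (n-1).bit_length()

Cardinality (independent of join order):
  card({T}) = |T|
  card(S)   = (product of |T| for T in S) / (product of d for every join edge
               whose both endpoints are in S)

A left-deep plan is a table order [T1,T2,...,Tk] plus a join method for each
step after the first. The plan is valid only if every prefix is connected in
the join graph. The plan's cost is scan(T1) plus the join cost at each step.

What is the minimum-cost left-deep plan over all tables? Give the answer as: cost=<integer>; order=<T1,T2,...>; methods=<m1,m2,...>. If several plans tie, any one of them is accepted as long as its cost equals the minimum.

cost=6700; order=A,C,B; methods=nl_idx,hash

Selinger DP (subsets sized 1..n):
  {B}: scan cost=300, card=300
  {C}: scan cost=400, card=400
  {A}: scan cost=50, card=50
  {BC}: card=4000; try (B,hash)→6200, (C,nl_idx)→7000, (C,merge)→7300, (B,merge)→7400, (C,hash)→7800, (B,nl_idx)→8000 …(+2); best=6200 via (B,hash)
  {AC}: card=400; try (C,nl_idx)→900, (A,hash)→1400, (C,merge)→4400, (A,merge)→4750, (C,hash)→7300, (C,nl)→20050 …(+1); best=900 via (C,nl_idx)
  {ABC}: card=4000; try (B,hash)→6700, (B,merge)→7900, (B,nl_idx)→8500, (A,hash)→10800, (A,merge)→58550, (B,nl)→120900 …(+1); best=6700 via (B,hash)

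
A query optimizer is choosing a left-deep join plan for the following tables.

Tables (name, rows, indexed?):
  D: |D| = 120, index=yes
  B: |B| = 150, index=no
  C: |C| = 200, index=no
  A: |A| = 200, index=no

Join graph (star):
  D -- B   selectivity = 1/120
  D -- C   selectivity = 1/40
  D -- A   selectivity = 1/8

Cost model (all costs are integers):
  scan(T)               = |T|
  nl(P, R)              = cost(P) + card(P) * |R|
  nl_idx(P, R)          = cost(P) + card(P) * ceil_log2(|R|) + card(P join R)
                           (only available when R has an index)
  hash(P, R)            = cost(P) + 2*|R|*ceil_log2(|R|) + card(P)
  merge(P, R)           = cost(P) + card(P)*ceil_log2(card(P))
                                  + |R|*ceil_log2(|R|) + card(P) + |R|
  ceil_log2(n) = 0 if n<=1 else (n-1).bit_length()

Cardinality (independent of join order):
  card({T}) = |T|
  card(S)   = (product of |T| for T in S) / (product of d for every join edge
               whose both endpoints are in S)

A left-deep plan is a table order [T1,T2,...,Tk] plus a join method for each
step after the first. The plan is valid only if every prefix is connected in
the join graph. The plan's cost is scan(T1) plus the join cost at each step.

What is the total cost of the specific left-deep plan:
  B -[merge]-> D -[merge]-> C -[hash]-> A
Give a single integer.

9560

step 1: scan B: cost=150, card=150
step 2: join D via merge
    card(P join D) = 150*120/(120) = 150
    cost = 150 + 150*8 + 120*7 + 150 + 120 = 2460
step 3: join C via merge
    card(P join C) = 150*200/(40) = 750
    cost = 2460 + 150*8 + 200*8 + 150 + 200 = 5610
step 4: join A via hash
    card(P join A) = 750*200/(8) = 18750
    cost = 5610 + 2*200*8 + 750 = 9560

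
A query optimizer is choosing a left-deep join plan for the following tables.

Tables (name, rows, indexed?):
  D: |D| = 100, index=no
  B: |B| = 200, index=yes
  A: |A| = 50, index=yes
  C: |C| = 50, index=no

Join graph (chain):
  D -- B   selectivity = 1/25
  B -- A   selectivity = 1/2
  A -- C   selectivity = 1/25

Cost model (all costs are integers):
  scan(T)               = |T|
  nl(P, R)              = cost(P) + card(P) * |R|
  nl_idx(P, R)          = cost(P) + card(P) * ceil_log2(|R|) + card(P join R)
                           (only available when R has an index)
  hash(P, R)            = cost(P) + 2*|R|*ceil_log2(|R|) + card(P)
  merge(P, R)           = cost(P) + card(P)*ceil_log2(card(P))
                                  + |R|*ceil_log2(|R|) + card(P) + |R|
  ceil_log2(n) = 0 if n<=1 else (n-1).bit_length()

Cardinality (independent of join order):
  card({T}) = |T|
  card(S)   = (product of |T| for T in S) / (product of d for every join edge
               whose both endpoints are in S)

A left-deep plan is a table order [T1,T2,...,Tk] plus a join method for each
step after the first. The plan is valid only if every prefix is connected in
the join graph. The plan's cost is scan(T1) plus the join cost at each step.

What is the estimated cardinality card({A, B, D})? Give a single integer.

20000

Tables in S: A(50), B(200), D(100)
Edges inside S: D-B(d=25), B-A(d=2)
numerator = 50 * 200 * 100 = 1000000
denominator = 25 * 2 = 50
card(S) = 1000000 / 50 = 20000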